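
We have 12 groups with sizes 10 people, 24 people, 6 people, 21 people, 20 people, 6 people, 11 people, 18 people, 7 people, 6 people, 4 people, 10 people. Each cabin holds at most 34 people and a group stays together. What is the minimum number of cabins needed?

5

Total = 24 + 21 + 20 + 18 + 11 + 10 + 10 + 7 + 6 + 6 + 6 + 4 = 143 people.
Lower bound: ⌈143/34⌉ = 5 cabins.
A packing using 5 cabins:
  cabin 1: 24 + 10 = 34
  cabin 2: 21 + 11 = 32
  cabin 3: 20 + 10 + 4 = 34
  cabin 4: 18 + 7 + 6 = 31
  cabin 5: 6 + 6 = 12
This matches the lower bound, so 5 is optimal.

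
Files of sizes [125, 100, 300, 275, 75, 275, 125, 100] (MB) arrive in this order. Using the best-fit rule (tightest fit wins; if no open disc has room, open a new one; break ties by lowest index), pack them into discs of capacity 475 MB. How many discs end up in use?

  125 → disc 1 (new)  [load 125/475]
  100 → disc 1  [load 225/475]
  300 → disc 2 (new)  [load 300/475]
  275 → disc 3 (new)  [load 275/475]
  75 → disc 2  [load 375/475]
  275 → disc 4 (new)  [load 275/475]
  125 → disc 3  [load 400/475]
  100 → disc 2  [load 475/475]
4 discs opened.

4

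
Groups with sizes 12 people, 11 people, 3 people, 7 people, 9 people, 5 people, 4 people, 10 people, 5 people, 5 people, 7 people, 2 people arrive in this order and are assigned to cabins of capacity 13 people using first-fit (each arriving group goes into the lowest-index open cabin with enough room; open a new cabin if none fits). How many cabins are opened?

7

  12 → cabin 1 (new)  [load 12/13]
  11 → cabin 2 (new)  [load 11/13]
  3 → cabin 3 (new)  [load 3/13]
  7 → cabin 3  [load 10/13]
  9 → cabin 4 (new)  [load 9/13]
  5 → cabin 5 (new)  [load 5/13]
  4 → cabin 4  [load 13/13]
  10 → cabin 6 (new)  [load 10/13]
  5 → cabin 5  [load 10/13]
  5 → cabin 7 (new)  [load 5/13]
  7 → cabin 7  [load 12/13]
  2 → cabin 2  [load 13/13]
7 cabins opened.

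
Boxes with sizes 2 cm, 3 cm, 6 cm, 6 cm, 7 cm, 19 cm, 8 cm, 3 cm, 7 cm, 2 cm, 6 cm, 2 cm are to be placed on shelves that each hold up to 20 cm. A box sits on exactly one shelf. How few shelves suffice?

Total = 19 + 8 + 7 + 7 + 6 + 6 + 6 + 3 + 3 + 2 + 2 + 2 = 71 cm.
Lower bound: ⌈71/20⌉ = 4 shelves.
A packing using 4 shelves:
  shelf 1: 19 = 19
  shelf 2: 8 + 7 + 3 + 2 = 20
  shelf 3: 7 + 6 + 6 = 19
  shelf 4: 6 + 3 + 2 + 2 = 13
This matches the lower bound, so 4 is optimal.

4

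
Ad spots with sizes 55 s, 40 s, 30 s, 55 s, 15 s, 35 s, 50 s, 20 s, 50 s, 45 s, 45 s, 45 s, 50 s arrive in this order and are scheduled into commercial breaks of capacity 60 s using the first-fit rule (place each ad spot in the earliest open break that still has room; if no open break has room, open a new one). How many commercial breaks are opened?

11

  55 → break 1 (new)  [load 55/60]
  40 → break 2 (new)  [load 40/60]
  30 → break 3 (new)  [load 30/60]
  55 → break 4 (new)  [load 55/60]
  15 → break 2  [load 55/60]
  35 → break 5 (new)  [load 35/60]
  50 → break 6 (new)  [load 50/60]
  20 → break 3  [load 50/60]
  50 → break 7 (new)  [load 50/60]
  45 → break 8 (new)  [load 45/60]
  45 → break 9 (new)  [load 45/60]
  45 → break 10 (new)  [load 45/60]
  50 → break 11 (new)  [load 50/60]
11 commercial breaks opened.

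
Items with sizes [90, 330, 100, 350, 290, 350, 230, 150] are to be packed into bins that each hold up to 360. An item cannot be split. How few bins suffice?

Total = 350 + 350 + 330 + 290 + 230 + 150 + 100 + 90 = 1890.
Lower bound: ⌈1890/360⌉ = 6 bins.
A packing using 6 bins:
  bin 1: 350 = 350
  bin 2: 350 = 350
  bin 3: 330 = 330
  bin 4: 290 = 290
  bin 5: 230 + 100 = 330
  bin 6: 150 + 90 = 240
This matches the lower bound, so 6 is optimal.

6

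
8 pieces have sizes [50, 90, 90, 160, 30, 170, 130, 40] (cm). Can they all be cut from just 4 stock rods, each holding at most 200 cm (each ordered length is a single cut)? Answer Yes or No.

Yes

A valid assignment using 4 stock rods:
  stock rod 1: 170 + 30 = 200
  stock rod 2: 160 + 40 = 200
  stock rod 3: 130 + 50 = 180
  stock rod 4: 90 + 90 = 180
Every load is within 200 cm, so 4 stock rods suffice.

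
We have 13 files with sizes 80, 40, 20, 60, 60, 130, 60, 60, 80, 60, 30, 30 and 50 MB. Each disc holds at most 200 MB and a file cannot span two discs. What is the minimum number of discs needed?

Total = 130 + 80 + 80 + 60 + 60 + 60 + 60 + 60 + 50 + 40 + 30 + 30 + 20 = 760 MB.
Lower bound: ⌈760/200⌉ = 4 discs.
A packing using 4 discs:
  disc 1: 130 + 60 = 190
  disc 2: 80 + 80 + 40 = 200
  disc 3: 60 + 60 + 60 + 20 = 200
  disc 4: 60 + 50 + 30 + 30 = 170
This matches the lower bound, so 4 is optimal.

4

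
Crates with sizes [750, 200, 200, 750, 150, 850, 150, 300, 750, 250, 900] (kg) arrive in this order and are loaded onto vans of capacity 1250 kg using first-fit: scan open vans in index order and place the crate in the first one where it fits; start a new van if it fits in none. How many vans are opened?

5

  750 → van 1 (new)  [load 750/1250]
  200 → van 1  [load 950/1250]
  200 → van 1  [load 1150/1250]
  750 → van 2 (new)  [load 750/1250]
  150 → van 2  [load 900/1250]
  850 → van 3 (new)  [load 850/1250]
  150 → van 2  [load 1050/1250]
  300 → van 3  [load 1150/1250]
  750 → van 4 (new)  [load 750/1250]
  250 → van 4  [load 1000/1250]
  900 → van 5 (new)  [load 900/1250]
5 vans opened.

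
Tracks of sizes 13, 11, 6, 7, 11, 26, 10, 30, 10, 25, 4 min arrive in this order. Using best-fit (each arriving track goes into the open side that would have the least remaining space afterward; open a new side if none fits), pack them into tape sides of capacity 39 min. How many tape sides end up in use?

5

  13 → side 1 (new)  [load 13/39]
  11 → side 1  [load 24/39]
  6 → side 1  [load 30/39]
  7 → side 1  [load 37/39]
  11 → side 2 (new)  [load 11/39]
  26 → side 2  [load 37/39]
  10 → side 3 (new)  [load 10/39]
  30 → side 4 (new)  [load 30/39]
  10 → side 3  [load 20/39]
  25 → side 5 (new)  [load 25/39]
  4 → side 4  [load 34/39]
5 tape sides opened.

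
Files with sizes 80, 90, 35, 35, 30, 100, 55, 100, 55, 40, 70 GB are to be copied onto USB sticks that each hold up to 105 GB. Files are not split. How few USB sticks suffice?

Total = 100 + 100 + 90 + 80 + 70 + 55 + 55 + 40 + 35 + 35 + 30 = 690 GB.
Lower bound: ⌈690/105⌉ = 7 USB sticks.
A packing using 8 USB sticks:
  USB stick 1: 100 = 100
  USB stick 2: 100 = 100
  USB stick 3: 90 = 90
  USB stick 4: 80 = 80
  USB stick 5: 70 + 35 = 105
  USB stick 6: 55 + 40 = 95
  USB stick 7: 55 + 35 = 90
  USB stick 8: 30 = 30
No arrangement into 7 USB sticks stays within capacity, so 8 is optimal.

8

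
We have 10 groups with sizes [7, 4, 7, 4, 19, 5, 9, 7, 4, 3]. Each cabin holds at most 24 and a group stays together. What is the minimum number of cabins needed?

Total = 19 + 9 + 7 + 7 + 7 + 5 + 4 + 4 + 4 + 3 = 69.
Lower bound: ⌈69/24⌉ = 3 cabins.
A packing using 3 cabins:
  cabin 1: 19 + 5 = 24
  cabin 2: 9 + 7 + 7 = 23
  cabin 3: 7 + 4 + 4 + 4 + 3 = 22
This matches the lower bound, so 3 is optimal.

3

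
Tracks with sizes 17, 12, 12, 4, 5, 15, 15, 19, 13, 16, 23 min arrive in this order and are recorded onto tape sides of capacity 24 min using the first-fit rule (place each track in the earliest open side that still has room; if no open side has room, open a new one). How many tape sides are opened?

8

  17 → side 1 (new)  [load 17/24]
  12 → side 2 (new)  [load 12/24]
  12 → side 2  [load 24/24]
  4 → side 1  [load 21/24]
  5 → side 3 (new)  [load 5/24]
  15 → side 3  [load 20/24]
  15 → side 4 (new)  [load 15/24]
  19 → side 5 (new)  [load 19/24]
  13 → side 6 (new)  [load 13/24]
  16 → side 7 (new)  [load 16/24]
  23 → side 8 (new)  [load 23/24]
8 tape sides opened.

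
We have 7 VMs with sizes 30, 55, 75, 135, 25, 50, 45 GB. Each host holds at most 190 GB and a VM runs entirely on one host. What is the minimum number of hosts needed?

Total = 135 + 75 + 55 + 50 + 45 + 30 + 25 = 415 GB.
Lower bound: ⌈415/190⌉ = 3 hosts.
A packing using 3 hosts:
  host 1: 135 + 55 = 190
  host 2: 75 + 50 + 45 = 170
  host 3: 30 + 25 = 55
This matches the lower bound, so 3 is optimal.

3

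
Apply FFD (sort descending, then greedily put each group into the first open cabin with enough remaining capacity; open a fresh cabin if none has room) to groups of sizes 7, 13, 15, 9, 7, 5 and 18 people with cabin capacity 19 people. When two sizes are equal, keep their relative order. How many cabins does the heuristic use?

5

Sorted descending: 18, 15, 13, 9, 7, 7, 5.
  18 → cabin 1 (new)  [load 18/19]
  15 → cabin 2 (new)  [load 15/19]
  13 → cabin 3 (new)  [load 13/19]
  9 → cabin 4 (new)  [load 9/19]
  7 → cabin 4  [load 16/19]
  7 → cabin 5 (new)  [load 7/19]
  5 → cabin 3  [load 18/19]
5 cabins opened.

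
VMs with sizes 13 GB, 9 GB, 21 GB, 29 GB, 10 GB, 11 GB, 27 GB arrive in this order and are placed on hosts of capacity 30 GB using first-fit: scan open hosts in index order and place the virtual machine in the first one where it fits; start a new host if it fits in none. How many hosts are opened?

5

  13 → host 1 (new)  [load 13/30]
  9 → host 1  [load 22/30]
  21 → host 2 (new)  [load 21/30]
  29 → host 3 (new)  [load 29/30]
  10 → host 4 (new)  [load 10/30]
  11 → host 4  [load 21/30]
  27 → host 5 (new)  [load 27/30]
5 hosts opened.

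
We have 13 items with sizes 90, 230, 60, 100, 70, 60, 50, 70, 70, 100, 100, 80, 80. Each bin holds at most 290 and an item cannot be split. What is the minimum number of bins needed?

Total = 230 + 100 + 100 + 100 + 90 + 80 + 80 + 70 + 70 + 70 + 60 + 60 + 50 = 1160.
Lower bound: ⌈1160/290⌉ = 4 bins.
A packing using 4 bins:
  bin 1: 230 + 60 = 290
  bin 2: 100 + 100 + 90 = 290
  bin 3: 100 + 80 + 60 + 50 = 290
  bin 4: 80 + 70 + 70 + 70 = 290
This matches the lower bound, so 4 is optimal.

4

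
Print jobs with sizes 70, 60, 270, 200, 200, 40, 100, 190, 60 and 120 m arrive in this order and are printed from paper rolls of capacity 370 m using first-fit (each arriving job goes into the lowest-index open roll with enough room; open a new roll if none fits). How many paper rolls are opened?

  70 → roll 1 (new)  [load 70/370]
  60 → roll 1  [load 130/370]
  270 → roll 2 (new)  [load 270/370]
  200 → roll 1  [load 330/370]
  200 → roll 3 (new)  [load 200/370]
  40 → roll 1  [load 370/370]
  100 → roll 2  [load 370/370]
  190 → roll 4 (new)  [load 190/370]
  60 → roll 3  [load 260/370]
  120 → roll 4  [load 310/370]
4 paper rolls opened.

4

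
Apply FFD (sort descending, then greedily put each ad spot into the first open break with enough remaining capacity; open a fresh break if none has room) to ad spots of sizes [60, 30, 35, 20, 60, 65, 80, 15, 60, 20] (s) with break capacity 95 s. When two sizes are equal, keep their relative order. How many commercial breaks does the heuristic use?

Sorted descending: 80, 65, 60, 60, 60, 35, 30, 20, 20, 15.
  80 → break 1 (new)  [load 80/95]
  65 → break 2 (new)  [load 65/95]
  60 → break 3 (new)  [load 60/95]
  60 → break 4 (new)  [load 60/95]
  60 → break 5 (new)  [load 60/95]
  35 → break 3  [load 95/95]
  30 → break 2  [load 95/95]
  20 → break 4  [load 80/95]
  20 → break 5  [load 80/95]
  15 → break 1  [load 95/95]
5 commercial breaks opened.

5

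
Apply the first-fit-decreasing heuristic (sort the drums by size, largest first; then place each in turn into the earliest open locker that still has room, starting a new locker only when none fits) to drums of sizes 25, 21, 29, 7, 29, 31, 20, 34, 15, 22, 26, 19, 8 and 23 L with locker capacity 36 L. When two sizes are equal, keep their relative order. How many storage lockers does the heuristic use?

11

Sorted descending: 34, 31, 29, 29, 26, 25, 23, 22, 21, 20, 19, 15, 8, 7.
  34 → locker 1 (new)  [load 34/36]
  31 → locker 2 (new)  [load 31/36]
  29 → locker 3 (new)  [load 29/36]
  29 → locker 4 (new)  [load 29/36]
  26 → locker 5 (new)  [load 26/36]
  25 → locker 6 (new)  [load 25/36]
  23 → locker 7 (new)  [load 23/36]
  22 → locker 8 (new)  [load 22/36]
  21 → locker 9 (new)  [load 21/36]
  20 → locker 10 (new)  [load 20/36]
  19 → locker 11 (new)  [load 19/36]
  15 → locker 9  [load 36/36]
  8 → locker 5  [load 34/36]
  7 → locker 3  [load 36/36]
11 storage lockers opened.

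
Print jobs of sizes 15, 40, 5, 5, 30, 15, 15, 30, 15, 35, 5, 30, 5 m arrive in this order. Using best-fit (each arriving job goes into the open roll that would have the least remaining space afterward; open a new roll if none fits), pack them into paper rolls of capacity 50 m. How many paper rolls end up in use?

  15 → roll 1 (new)  [load 15/50]
  40 → roll 2 (new)  [load 40/50]
  5 → roll 2  [load 45/50]
  5 → roll 2  [load 50/50]
  30 → roll 1  [load 45/50]
  15 → roll 3 (new)  [load 15/50]
  15 → roll 3  [load 30/50]
  30 → roll 4 (new)  [load 30/50]
  15 → roll 3  [load 45/50]
  35 → roll 5 (new)  [load 35/50]
  5 → roll 1  [load 50/50]
  30 → roll 6 (new)  [load 30/50]
  5 → roll 3  [load 50/50]
6 paper rolls opened.

6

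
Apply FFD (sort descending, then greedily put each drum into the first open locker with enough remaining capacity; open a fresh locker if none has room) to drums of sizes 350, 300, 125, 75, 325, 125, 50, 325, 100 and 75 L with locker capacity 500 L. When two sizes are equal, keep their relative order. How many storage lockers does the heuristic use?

Sorted descending: 350, 325, 325, 300, 125, 125, 100, 75, 75, 50.
  350 → locker 1 (new)  [load 350/500]
  325 → locker 2 (new)  [load 325/500]
  325 → locker 3 (new)  [load 325/500]
  300 → locker 4 (new)  [load 300/500]
  125 → locker 1  [load 475/500]
  125 → locker 2  [load 450/500]
  100 → locker 3  [load 425/500]
  75 → locker 3  [load 500/500]
  75 → locker 4  [load 375/500]
  50 → locker 2  [load 500/500]
4 storage lockers opened.

4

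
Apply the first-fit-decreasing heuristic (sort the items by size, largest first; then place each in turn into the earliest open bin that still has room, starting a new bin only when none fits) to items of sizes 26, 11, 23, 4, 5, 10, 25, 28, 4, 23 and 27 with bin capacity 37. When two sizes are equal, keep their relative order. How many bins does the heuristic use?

Sorted descending: 28, 27, 26, 25, 23, 23, 11, 10, 5, 4, 4.
  28 → bin 1 (new)  [load 28/37]
  27 → bin 2 (new)  [load 27/37]
  26 → bin 3 (new)  [load 26/37]
  25 → bin 4 (new)  [load 25/37]
  23 → bin 5 (new)  [load 23/37]
  23 → bin 6 (new)  [load 23/37]
  11 → bin 3  [load 37/37]
  10 → bin 2  [load 37/37]
  5 → bin 1  [load 33/37]
  4 → bin 1  [load 37/37]
  4 → bin 4  [load 29/37]
6 bins opened.

6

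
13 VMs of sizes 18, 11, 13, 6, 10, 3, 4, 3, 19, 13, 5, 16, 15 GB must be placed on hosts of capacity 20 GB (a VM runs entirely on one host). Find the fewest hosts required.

8

Total = 19 + 18 + 16 + 15 + 13 + 13 + 11 + 10 + 6 + 5 + 4 + 3 + 3 = 136 GB.
Lower bound: ⌈136/20⌉ = 7 hosts.
A packing using 8 hosts:
  host 1: 19 = 19
  host 2: 18 = 18
  host 3: 16 + 4 = 20
  host 4: 15 + 5 = 20
  host 5: 13 + 6 = 19
  host 6: 13 + 3 + 3 = 19
  host 7: 11 = 11
  host 8: 10 = 10
No arrangement into 7 hosts stays within capacity, so 8 is optimal.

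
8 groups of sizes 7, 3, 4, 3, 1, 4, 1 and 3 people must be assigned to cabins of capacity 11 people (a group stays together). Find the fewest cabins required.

Total = 7 + 4 + 4 + 3 + 3 + 3 + 1 + 1 = 26 people.
Lower bound: ⌈26/11⌉ = 3 cabins.
A packing using 3 cabins:
  cabin 1: 7 + 4 = 11
  cabin 2: 4 + 3 + 3 + 1 = 11
  cabin 3: 3 + 1 = 4
This matches the lower bound, so 3 is optimal.

3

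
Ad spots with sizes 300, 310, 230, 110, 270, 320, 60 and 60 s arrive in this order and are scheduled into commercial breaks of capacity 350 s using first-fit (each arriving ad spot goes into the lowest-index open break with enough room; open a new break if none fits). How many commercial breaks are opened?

6

  300 → break 1 (new)  [load 300/350]
  310 → break 2 (new)  [load 310/350]
  230 → break 3 (new)  [load 230/350]
  110 → break 3  [load 340/350]
  270 → break 4 (new)  [load 270/350]
  320 → break 5 (new)  [load 320/350]
  60 → break 4  [load 330/350]
  60 → break 6 (new)  [load 60/350]
6 commercial breaks opened.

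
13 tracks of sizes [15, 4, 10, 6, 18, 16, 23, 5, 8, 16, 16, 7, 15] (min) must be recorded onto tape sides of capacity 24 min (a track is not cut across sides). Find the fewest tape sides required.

8

Total = 23 + 18 + 16 + 16 + 16 + 15 + 15 + 10 + 8 + 7 + 6 + 5 + 4 = 159 min.
Lower bound: ⌈159/24⌉ = 7 tape sides.
A packing using 8 tape sides:
  side 1: 23 = 23
  side 2: 18 + 6 = 24
  side 3: 16 + 8 = 24
  side 4: 16 + 7 = 23
  side 5: 16 + 5 = 21
  side 6: 15 + 4 = 19
  side 7: 15 = 15
  side 8: 10 = 10
No arrangement into 7 tape sides stays within capacity, so 8 is optimal.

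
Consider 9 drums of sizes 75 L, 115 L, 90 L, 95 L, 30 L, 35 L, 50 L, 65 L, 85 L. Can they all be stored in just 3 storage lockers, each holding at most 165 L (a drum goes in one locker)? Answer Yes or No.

No

Total = 640 L; ⌈640/165⌉ = 4.
At least 4 storage lockers are required, but only 3 are allowed.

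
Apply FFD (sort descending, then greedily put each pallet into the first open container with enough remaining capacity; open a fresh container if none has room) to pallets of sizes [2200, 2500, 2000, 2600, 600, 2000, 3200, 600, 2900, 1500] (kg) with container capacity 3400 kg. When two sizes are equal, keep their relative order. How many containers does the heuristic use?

Sorted descending: 3200, 2900, 2600, 2500, 2200, 2000, 2000, 1500, 600, 600.
  3200 → container 1 (new)  [load 3200/3400]
  2900 → container 2 (new)  [load 2900/3400]
  2600 → container 3 (new)  [load 2600/3400]
  2500 → container 4 (new)  [load 2500/3400]
  2200 → container 5 (new)  [load 2200/3400]
  2000 → container 6 (new)  [load 2000/3400]
  2000 → container 7 (new)  [load 2000/3400]
  1500 → container 8 (new)  [load 1500/3400]
  600 → container 3  [load 3200/3400]
  600 → container 4  [load 3100/3400]
8 containers opened.

8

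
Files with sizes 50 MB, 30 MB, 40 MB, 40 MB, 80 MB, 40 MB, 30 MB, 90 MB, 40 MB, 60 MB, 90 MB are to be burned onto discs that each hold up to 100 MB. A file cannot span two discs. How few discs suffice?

7

Total = 90 + 90 + 80 + 60 + 50 + 40 + 40 + 40 + 40 + 30 + 30 = 590 MB.
Lower bound: ⌈590/100⌉ = 6 discs.
A packing using 7 discs:
  disc 1: 90 = 90
  disc 2: 90 = 90
  disc 3: 80 = 80
  disc 4: 60 + 40 = 100
  disc 5: 50 + 40 = 90
  disc 6: 40 + 40 = 80
  disc 7: 30 + 30 = 60
No arrangement into 6 discs stays within capacity, so 7 is optimal.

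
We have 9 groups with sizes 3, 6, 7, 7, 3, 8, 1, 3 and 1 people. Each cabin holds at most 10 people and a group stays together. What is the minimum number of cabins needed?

Total = 8 + 7 + 7 + 6 + 3 + 3 + 3 + 1 + 1 = 39 people.
Lower bound: ⌈39/10⌉ = 4 cabins.
A packing using 4 cabins:
  cabin 1: 8 + 1 + 1 = 10
  cabin 2: 7 + 3 = 10
  cabin 3: 7 + 3 = 10
  cabin 4: 6 + 3 = 9
This matches the lower bound, so 4 is optimal.

4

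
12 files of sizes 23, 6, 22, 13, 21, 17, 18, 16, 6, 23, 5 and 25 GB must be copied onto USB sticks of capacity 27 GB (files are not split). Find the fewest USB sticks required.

Total = 25 + 23 + 23 + 22 + 21 + 18 + 17 + 16 + 13 + 6 + 6 + 5 = 195 GB.
Lower bound: ⌈195/27⌉ = 8 USB sticks.
A packing using 9 USB sticks:
  USB stick 1: 25 = 25
  USB stick 2: 23 = 23
  USB stick 3: 23 = 23
  USB stick 4: 22 + 5 = 27
  USB stick 5: 21 + 6 = 27
  USB stick 6: 18 + 6 = 24
  USB stick 7: 17 = 17
  USB stick 8: 16 = 16
  USB stick 9: 13 = 13
No arrangement into 8 USB sticks stays within capacity, so 9 is optimal.

9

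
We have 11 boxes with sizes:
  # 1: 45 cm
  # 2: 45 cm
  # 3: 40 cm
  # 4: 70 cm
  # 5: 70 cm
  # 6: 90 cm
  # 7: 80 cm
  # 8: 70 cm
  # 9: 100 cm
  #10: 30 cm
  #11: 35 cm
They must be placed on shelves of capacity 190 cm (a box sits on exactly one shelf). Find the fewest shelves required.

Total = 100 + 90 + 80 + 70 + 70 + 70 + 45 + 45 + 40 + 35 + 30 = 675 cm.
Lower bound: ⌈675/190⌉ = 4 shelves.
A packing using 4 shelves:
  shelf 1: 100 + 90 = 190
  shelf 2: 80 + 70 + 40 = 190
  shelf 3: 70 + 70 + 45 = 185
  shelf 4: 45 + 35 + 30 = 110
This matches the lower bound, so 4 is optimal.

4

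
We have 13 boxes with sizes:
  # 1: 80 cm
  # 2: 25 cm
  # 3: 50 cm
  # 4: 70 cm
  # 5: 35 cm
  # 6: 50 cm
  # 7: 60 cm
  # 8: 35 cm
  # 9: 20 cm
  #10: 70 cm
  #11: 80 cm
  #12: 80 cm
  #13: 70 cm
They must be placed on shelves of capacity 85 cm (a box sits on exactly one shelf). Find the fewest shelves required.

10

Total = 80 + 80 + 80 + 70 + 70 + 70 + 60 + 50 + 50 + 35 + 35 + 25 + 20 = 725 cm.
Lower bound: ⌈725/85⌉ = 9 shelves.
A packing using 10 shelves:
  shelf 1: 80 = 80
  shelf 2: 80 = 80
  shelf 3: 80 = 80
  shelf 4: 70 = 70
  shelf 5: 70 = 70
  shelf 6: 70 = 70
  shelf 7: 60 + 25 = 85
  shelf 8: 50 + 35 = 85
  shelf 9: 50 + 35 = 85
  shelf 10: 20 = 20
No arrangement into 9 shelves stays within capacity, so 10 is optimal.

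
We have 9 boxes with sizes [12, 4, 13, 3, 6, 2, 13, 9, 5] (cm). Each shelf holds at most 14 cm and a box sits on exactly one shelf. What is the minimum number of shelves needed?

5

Total = 13 + 13 + 12 + 9 + 6 + 5 + 4 + 3 + 2 = 67 cm.
Lower bound: ⌈67/14⌉ = 5 shelves.
A packing using 5 shelves:
  shelf 1: 13 = 13
  shelf 2: 13 = 13
  shelf 3: 12 + 2 = 14
  shelf 4: 9 + 5 = 14
  shelf 5: 6 + 4 + 3 = 13
This matches the lower bound, so 5 is optimal.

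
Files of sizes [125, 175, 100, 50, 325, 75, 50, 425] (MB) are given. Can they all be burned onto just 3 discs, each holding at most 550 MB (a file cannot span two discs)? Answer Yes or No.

A valid assignment using 3 discs:
  disc 1: 425 + 125 = 550
  disc 2: 325 + 175 + 50 = 550
  disc 3: 100 + 75 + 50 = 225
Every load is within 550 MB, so 3 discs suffice.

Yes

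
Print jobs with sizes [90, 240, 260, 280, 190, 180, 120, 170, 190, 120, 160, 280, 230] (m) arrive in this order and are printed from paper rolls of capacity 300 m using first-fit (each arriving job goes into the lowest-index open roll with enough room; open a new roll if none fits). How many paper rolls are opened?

  90 → roll 1 (new)  [load 90/300]
  240 → roll 2 (new)  [load 240/300]
  260 → roll 3 (new)  [load 260/300]
  280 → roll 4 (new)  [load 280/300]
  190 → roll 1  [load 280/300]
  180 → roll 5 (new)  [load 180/300]
  120 → roll 5  [load 300/300]
  170 → roll 6 (new)  [load 170/300]
  190 → roll 7 (new)  [load 190/300]
  120 → roll 6  [load 290/300]
  160 → roll 8 (new)  [load 160/300]
  280 → roll 9 (new)  [load 280/300]
  230 → roll 10 (new)  [load 230/300]
10 paper rolls opened.

10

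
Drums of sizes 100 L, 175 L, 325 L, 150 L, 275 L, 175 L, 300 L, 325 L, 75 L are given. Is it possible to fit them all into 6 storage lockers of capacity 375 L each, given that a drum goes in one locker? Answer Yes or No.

A valid assignment using 6 storage lockers:
  locker 1: 325 = 325
  locker 2: 325 = 325
  locker 3: 300 + 75 = 375
  locker 4: 275 + 100 = 375
  locker 5: 175 + 175 = 350
  locker 6: 150 = 150
Every load is within 375 L, so 6 storage lockers suffice.

Yes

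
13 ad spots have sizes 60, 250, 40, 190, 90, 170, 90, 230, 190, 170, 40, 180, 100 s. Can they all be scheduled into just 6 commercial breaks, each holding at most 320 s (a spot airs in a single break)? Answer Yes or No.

Total = 1800 s; ⌈1800/320⌉ = 6.
7 ad spots each exceed half the capacity and cannot share a break, forcing at least 7 commercial breaks.
At least 7 commercial breaks are required, but only 6 are allowed.

No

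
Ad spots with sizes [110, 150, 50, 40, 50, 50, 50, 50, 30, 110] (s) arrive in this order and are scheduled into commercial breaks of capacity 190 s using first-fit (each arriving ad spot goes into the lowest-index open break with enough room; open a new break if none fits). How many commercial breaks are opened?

4

  110 → break 1 (new)  [load 110/190]
  150 → break 2 (new)  [load 150/190]
  50 → break 1  [load 160/190]
  40 → break 2  [load 190/190]
  50 → break 3 (new)  [load 50/190]
  50 → break 3  [load 100/190]
  50 → break 3  [load 150/190]
  50 → break 4 (new)  [load 50/190]
  30 → break 1  [load 190/190]
  110 → break 4  [load 160/190]
4 commercial breaks opened.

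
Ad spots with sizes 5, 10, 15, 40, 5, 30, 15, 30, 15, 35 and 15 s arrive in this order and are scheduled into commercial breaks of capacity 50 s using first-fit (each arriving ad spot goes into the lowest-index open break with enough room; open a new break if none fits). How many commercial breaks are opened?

5

  5 → break 1 (new)  [load 5/50]
  10 → break 1  [load 15/50]
  15 → break 1  [load 30/50]
  40 → break 2 (new)  [load 40/50]
  5 → break 1  [load 35/50]
  30 → break 3 (new)  [load 30/50]
  15 → break 1  [load 50/50]
  30 → break 4 (new)  [load 30/50]
  15 → break 3  [load 45/50]
  35 → break 5 (new)  [load 35/50]
  15 → break 4  [load 45/50]
5 commercial breaks opened.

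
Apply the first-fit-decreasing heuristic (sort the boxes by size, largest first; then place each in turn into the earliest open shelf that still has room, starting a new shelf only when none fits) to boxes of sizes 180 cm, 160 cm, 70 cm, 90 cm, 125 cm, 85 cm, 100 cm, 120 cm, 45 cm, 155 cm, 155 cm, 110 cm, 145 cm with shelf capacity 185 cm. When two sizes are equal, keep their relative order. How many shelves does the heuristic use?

10

Sorted descending: 180, 160, 155, 155, 145, 125, 120, 110, 100, 90, 85, 70, 45.
  180 → shelf 1 (new)  [load 180/185]
  160 → shelf 2 (new)  [load 160/185]
  155 → shelf 3 (new)  [load 155/185]
  155 → shelf 4 (new)  [load 155/185]
  145 → shelf 5 (new)  [load 145/185]
  125 → shelf 6 (new)  [load 125/185]
  120 → shelf 7 (new)  [load 120/185]
  110 → shelf 8 (new)  [load 110/185]
  100 → shelf 9 (new)  [load 100/185]
  90 → shelf 10 (new)  [load 90/185]
  85 → shelf 9  [load 185/185]
  70 → shelf 8  [load 180/185]
  45 → shelf 6  [load 170/185]
10 shelves opened.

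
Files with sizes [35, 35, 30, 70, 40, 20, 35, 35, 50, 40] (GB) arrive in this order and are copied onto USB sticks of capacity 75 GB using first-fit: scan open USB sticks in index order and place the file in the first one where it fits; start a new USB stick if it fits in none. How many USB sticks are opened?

6

  35 → USB stick 1 (new)  [load 35/75]
  35 → USB stick 1  [load 70/75]
  30 → USB stick 2 (new)  [load 30/75]
  70 → USB stick 3 (new)  [load 70/75]
  40 → USB stick 2  [load 70/75]
  20 → USB stick 4 (new)  [load 20/75]
  35 → USB stick 4  [load 55/75]
  35 → USB stick 5 (new)  [load 35/75]
  50 → USB stick 6 (new)  [load 50/75]
  40 → USB stick 5  [load 75/75]
6 USB sticks opened.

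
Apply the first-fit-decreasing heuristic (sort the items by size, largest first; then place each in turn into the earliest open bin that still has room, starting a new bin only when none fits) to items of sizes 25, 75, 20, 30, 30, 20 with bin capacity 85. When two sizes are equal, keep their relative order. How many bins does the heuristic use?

Sorted descending: 75, 30, 30, 25, 20, 20.
  75 → bin 1 (new)  [load 75/85]
  30 → bin 2 (new)  [load 30/85]
  30 → bin 2  [load 60/85]
  25 → bin 2  [load 85/85]
  20 → bin 3 (new)  [load 20/85]
  20 → bin 3  [load 40/85]
3 bins opened.

3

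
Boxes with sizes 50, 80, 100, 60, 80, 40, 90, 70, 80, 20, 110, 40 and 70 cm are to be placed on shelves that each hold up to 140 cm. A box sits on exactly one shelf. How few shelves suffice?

Total = 110 + 100 + 90 + 80 + 80 + 80 + 70 + 70 + 60 + 50 + 40 + 40 + 20 = 890 cm.
Lower bound: ⌈890/140⌉ = 7 shelves.
A packing using 7 shelves:
  shelf 1: 110 + 20 = 130
  shelf 2: 100 + 40 = 140
  shelf 3: 90 + 50 = 140
  shelf 4: 80 + 60 = 140
  shelf 5: 80 + 40 = 120
  shelf 6: 80 = 80
  shelf 7: 70 + 70 = 140
This matches the lower bound, so 7 is optimal.

7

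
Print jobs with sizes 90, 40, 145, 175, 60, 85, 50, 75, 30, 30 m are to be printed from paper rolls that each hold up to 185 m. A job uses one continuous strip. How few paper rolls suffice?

Total = 175 + 145 + 90 + 85 + 75 + 60 + 50 + 40 + 30 + 30 = 780 m.
Lower bound: ⌈780/185⌉ = 5 paper rolls.
A packing using 5 paper rolls:
  roll 1: 175 = 175
  roll 2: 145 + 40 = 185
  roll 3: 90 + 85 = 175
  roll 4: 75 + 60 + 50 = 185
  roll 5: 30 + 30 = 60
This matches the lower bound, so 5 is optimal.

5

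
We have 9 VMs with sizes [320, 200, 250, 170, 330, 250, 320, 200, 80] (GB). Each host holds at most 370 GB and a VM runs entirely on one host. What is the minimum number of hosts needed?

7

Total = 330 + 320 + 320 + 250 + 250 + 200 + 200 + 170 + 80 = 2120 GB.
Lower bound: ⌈2120/370⌉ = 6 hosts.
Also, 7 VMs each exceed 185 GB, and no two of those can share a host, so at least 7 hosts are needed.
A packing using 7 hosts:
  host 1: 330 = 330
  host 2: 320 = 320
  host 3: 320 = 320
  host 4: 250 + 80 = 330
  host 5: 250 = 250
  host 6: 200 + 170 = 370
  host 7: 200 = 200
This matches the lower bound, so 7 is optimal.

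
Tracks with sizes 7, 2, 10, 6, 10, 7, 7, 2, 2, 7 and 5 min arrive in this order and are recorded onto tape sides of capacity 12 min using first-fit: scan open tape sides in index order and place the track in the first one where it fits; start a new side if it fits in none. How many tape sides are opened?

  7 → side 1 (new)  [load 7/12]
  2 → side 1  [load 9/12]
  10 → side 2 (new)  [load 10/12]
  6 → side 3 (new)  [load 6/12]
  10 → side 4 (new)  [load 10/12]
  7 → side 5 (new)  [load 7/12]
  7 → side 6 (new)  [load 7/12]
  2 → side 1  [load 11/12]
  2 → side 2  [load 12/12]
  7 → side 7 (new)  [load 7/12]
  5 → side 3  [load 11/12]
7 tape sides opened.

7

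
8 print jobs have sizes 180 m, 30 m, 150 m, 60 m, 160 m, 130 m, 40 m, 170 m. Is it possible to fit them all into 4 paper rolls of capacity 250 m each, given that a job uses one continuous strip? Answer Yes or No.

Total = 920 m; ⌈920/250⌉ = 4.
5 print jobs each exceed half the capacity and cannot share a roll, forcing at least 5 paper rolls.
At least 5 paper rolls are required, but only 4 are allowed.

No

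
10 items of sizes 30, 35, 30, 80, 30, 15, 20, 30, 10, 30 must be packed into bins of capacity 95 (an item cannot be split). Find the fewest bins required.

Total = 80 + 35 + 30 + 30 + 30 + 30 + 30 + 20 + 15 + 10 = 310.
Lower bound: ⌈310/95⌉ = 4 bins.
A packing using 4 bins:
  bin 1: 80 + 15 = 95
  bin 2: 35 + 30 + 30 = 95
  bin 3: 30 + 30 + 30 = 90
  bin 4: 20 + 10 = 30
This matches the lower bound, so 4 is optimal.

4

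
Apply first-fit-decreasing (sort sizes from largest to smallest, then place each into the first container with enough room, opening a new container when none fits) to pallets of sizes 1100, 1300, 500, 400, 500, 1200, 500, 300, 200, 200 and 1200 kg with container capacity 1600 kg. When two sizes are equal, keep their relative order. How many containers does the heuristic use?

Sorted descending: 1300, 1200, 1200, 1100, 500, 500, 500, 400, 300, 200, 200.
  1300 → container 1 (new)  [load 1300/1600]
  1200 → container 2 (new)  [load 1200/1600]
  1200 → container 3 (new)  [load 1200/1600]
  1100 → container 4 (new)  [load 1100/1600]
  500 → container 4  [load 1600/1600]
  500 → container 5 (new)  [load 500/1600]
  500 → container 5  [load 1000/1600]
  400 → container 2  [load 1600/1600]
  300 → container 1  [load 1600/1600]
  200 → container 3  [load 1400/1600]
  200 → container 3  [load 1600/1600]
5 containers opened.

5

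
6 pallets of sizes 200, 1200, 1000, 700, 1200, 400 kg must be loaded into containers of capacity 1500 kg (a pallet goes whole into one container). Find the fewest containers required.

4

Total = 1200 + 1200 + 1000 + 700 + 400 + 200 = 4700 kg.
Lower bound: ⌈4700/1500⌉ = 4 containers.
A packing using 4 containers:
  container 1: 1200 + 200 = 1400
  container 2: 1200 = 1200
  container 3: 1000 + 400 = 1400
  container 4: 700 = 700
This matches the lower bound, so 4 is optimal.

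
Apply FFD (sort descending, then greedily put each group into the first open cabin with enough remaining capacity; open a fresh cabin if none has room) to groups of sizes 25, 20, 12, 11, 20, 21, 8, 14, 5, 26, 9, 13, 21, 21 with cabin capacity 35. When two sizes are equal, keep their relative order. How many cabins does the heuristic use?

Sorted descending: 26, 25, 21, 21, 21, 20, 20, 14, 13, 12, 11, 9, 8, 5.
  26 → cabin 1 (new)  [load 26/35]
  25 → cabin 2 (new)  [load 25/35]
  21 → cabin 3 (new)  [load 21/35]
  21 → cabin 4 (new)  [load 21/35]
  21 → cabin 5 (new)  [load 21/35]
  20 → cabin 6 (new)  [load 20/35]
  20 → cabin 7 (new)  [load 20/35]
  14 → cabin 3  [load 35/35]
  13 → cabin 4  [load 34/35]
  12 → cabin 5  [load 33/35]
  11 → cabin 6  [load 31/35]
  9 → cabin 1  [load 35/35]
  8 → cabin 2  [load 33/35]
  5 → cabin 7  [load 25/35]
7 cabins opened.

7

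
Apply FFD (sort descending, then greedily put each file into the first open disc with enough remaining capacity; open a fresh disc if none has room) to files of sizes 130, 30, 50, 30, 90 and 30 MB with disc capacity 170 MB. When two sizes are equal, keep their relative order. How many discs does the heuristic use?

3

Sorted descending: 130, 90, 50, 30, 30, 30.
  130 → disc 1 (new)  [load 130/170]
  90 → disc 2 (new)  [load 90/170]
  50 → disc 2  [load 140/170]
  30 → disc 1  [load 160/170]
  30 → disc 2  [load 170/170]
  30 → disc 3 (new)  [load 30/170]
3 discs opened.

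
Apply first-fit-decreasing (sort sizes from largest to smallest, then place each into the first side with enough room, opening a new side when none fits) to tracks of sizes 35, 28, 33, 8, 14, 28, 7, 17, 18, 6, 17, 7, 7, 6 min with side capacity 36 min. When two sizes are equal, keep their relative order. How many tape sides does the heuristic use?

Sorted descending: 35, 33, 28, 28, 18, 17, 17, 14, 8, 7, 7, 7, 6, 6.
  35 → side 1 (new)  [load 35/36]
  33 → side 2 (new)  [load 33/36]
  28 → side 3 (new)  [load 28/36]
  28 → side 4 (new)  [load 28/36]
  18 → side 5 (new)  [load 18/36]
  17 → side 5  [load 35/36]
  17 → side 6 (new)  [load 17/36]
  14 → side 6  [load 31/36]
  8 → side 3  [load 36/36]
  7 → side 4  [load 35/36]
  7 → side 7 (new)  [load 7/36]
  7 → side 7  [load 14/36]
  6 → side 7  [load 20/36]
  6 → side 7  [load 26/36]
7 tape sides opened.

7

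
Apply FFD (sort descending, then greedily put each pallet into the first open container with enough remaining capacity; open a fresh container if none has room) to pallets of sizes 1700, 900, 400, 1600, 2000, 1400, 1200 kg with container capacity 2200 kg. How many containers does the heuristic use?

5

Sorted descending: 2000, 1700, 1600, 1400, 1200, 900, 400.
  2000 → container 1 (new)  [load 2000/2200]
  1700 → container 2 (new)  [load 1700/2200]
  1600 → container 3 (new)  [load 1600/2200]
  1400 → container 4 (new)  [load 1400/2200]
  1200 → container 5 (new)  [load 1200/2200]
  900 → container 5  [load 2100/2200]
  400 → container 2  [load 2100/2200]
5 containers opened.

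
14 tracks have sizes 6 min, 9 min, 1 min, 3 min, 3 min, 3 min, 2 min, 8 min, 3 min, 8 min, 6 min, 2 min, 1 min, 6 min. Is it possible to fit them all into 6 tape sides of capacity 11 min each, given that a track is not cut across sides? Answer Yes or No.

A valid assignment using 6 tape sides:
  side 1: 9 + 2 = 11
  side 2: 8 + 3 = 11
  side 3: 8 + 3 = 11
  side 4: 6 + 3 + 2 = 11
  side 5: 6 + 3 + 1 + 1 = 11
  side 6: 6 = 6
Every load is within 11 min, so 6 tape sides suffice.

Yes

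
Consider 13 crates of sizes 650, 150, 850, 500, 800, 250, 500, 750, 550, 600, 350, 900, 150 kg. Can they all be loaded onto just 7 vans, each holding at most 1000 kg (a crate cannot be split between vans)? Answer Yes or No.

No

Total = 7000 kg; ⌈7000/1000⌉ = 7.
The bound of 7 does not rule out 7, but exhaustive search shows no assignment into 7 vans of capacity 1000 kg exists — the minimum is 8.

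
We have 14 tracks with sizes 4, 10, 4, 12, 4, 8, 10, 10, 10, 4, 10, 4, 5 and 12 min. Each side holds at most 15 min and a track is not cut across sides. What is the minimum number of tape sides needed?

Total = 12 + 12 + 10 + 10 + 10 + 10 + 10 + 8 + 5 + 4 + 4 + 4 + 4 + 4 = 107 min.
Lower bound: ⌈107/15⌉ = 8 tape sides.
A packing using 8 tape sides:
  side 1: 12 = 12
  side 2: 12 = 12
  side 3: 10 + 5 = 15
  side 4: 10 + 4 = 14
  side 5: 10 + 4 = 14
  side 6: 10 + 4 = 14
  side 7: 10 + 4 = 14
  side 8: 8 + 4 = 12
This matches the lower bound, so 8 is optimal.

8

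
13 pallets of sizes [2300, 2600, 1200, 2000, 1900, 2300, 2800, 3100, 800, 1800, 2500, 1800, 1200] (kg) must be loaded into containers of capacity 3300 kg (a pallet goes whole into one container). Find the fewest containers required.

Total = 3100 + 2800 + 2600 + 2500 + 2300 + 2300 + 2000 + 1900 + 1800 + 1800 + 1200 + 1200 + 800 = 26300 kg.
Lower bound: ⌈26300/3300⌉ = 8 containers.
Also, 10 pallets each exceed 1650 kg, and no two of those can share a container, so at least 10 containers are needed.
A packing using 10 containers:
  container 1: 3100 = 3100
  container 2: 2800 = 2800
  container 3: 2600 = 2600
  container 4: 2500 + 800 = 3300
  container 5: 2300 = 2300
  container 6: 2300 = 2300
  container 7: 2000 + 1200 = 3200
  container 8: 1900 + 1200 = 3100
  container 9: 1800 = 1800
  container 10: 1800 = 1800
This matches the lower bound, so 10 is optimal.

10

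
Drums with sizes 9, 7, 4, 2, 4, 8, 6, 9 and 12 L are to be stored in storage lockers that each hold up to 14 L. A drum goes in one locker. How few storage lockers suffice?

5

Total = 12 + 9 + 9 + 8 + 7 + 6 + 4 + 4 + 2 = 61 L.
Lower bound: ⌈61/14⌉ = 5 storage lockers.
A packing using 5 storage lockers:
  locker 1: 12 + 2 = 14
  locker 2: 9 + 4 = 13
  locker 3: 9 + 4 = 13
  locker 4: 8 + 6 = 14
  locker 5: 7 = 7
This matches the lower bound, so 5 is optimal.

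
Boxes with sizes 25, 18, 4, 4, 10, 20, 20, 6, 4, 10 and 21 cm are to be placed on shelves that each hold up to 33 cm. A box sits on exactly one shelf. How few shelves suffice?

Total = 25 + 21 + 20 + 20 + 18 + 10 + 10 + 6 + 4 + 4 + 4 = 142 cm.
Lower bound: ⌈142/33⌉ = 5 shelves.
A packing using 5 shelves:
  shelf 1: 25 + 6 = 31
  shelf 2: 21 + 10 = 31
  shelf 3: 20 + 10 = 30
  shelf 4: 20 + 4 + 4 + 4 = 32
  shelf 5: 18 = 18
This matches the lower bound, so 5 is optimal.

5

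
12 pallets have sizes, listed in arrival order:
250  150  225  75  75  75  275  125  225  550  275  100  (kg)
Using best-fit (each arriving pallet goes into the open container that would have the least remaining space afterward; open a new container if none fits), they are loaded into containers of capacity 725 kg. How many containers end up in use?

4

  250 → container 1 (new)  [load 250/725]
  150 → container 1  [load 400/725]
  225 → container 1  [load 625/725]
  75 → container 1  [load 700/725]
  75 → container 2 (new)  [load 75/725]
  75 → container 2  [load 150/725]
  275 → container 2  [load 425/725]
  125 → container 2  [load 550/725]
  225 → container 3 (new)  [load 225/725]
  550 → container 4 (new)  [load 550/725]
  275 → container 3  [load 500/725]
  100 → container 2  [load 650/725]
4 containers opened.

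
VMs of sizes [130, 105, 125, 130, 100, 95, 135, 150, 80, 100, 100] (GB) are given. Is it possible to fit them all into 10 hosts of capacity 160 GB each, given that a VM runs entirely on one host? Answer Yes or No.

Total = 1250 GB; ⌈1250/160⌉ = 8.
10 VMs each exceed half the capacity and cannot share a host, forcing at least 10 hosts.
The bound of 10 does not rule out 10, but exhaustive search shows no assignment into 10 hosts of capacity 160 GB exists — the minimum is 11.

No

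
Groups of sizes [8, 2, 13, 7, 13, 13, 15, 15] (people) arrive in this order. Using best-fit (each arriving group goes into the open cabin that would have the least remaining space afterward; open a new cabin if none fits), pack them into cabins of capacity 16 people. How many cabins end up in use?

7

  8 → cabin 1 (new)  [load 8/16]
  2 → cabin 1  [load 10/16]
  13 → cabin 2 (new)  [load 13/16]
  7 → cabin 3 (new)  [load 7/16]
  13 → cabin 4 (new)  [load 13/16]
  13 → cabin 5 (new)  [load 13/16]
  15 → cabin 6 (new)  [load 15/16]
  15 → cabin 7 (new)  [load 15/16]
7 cabins opened.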